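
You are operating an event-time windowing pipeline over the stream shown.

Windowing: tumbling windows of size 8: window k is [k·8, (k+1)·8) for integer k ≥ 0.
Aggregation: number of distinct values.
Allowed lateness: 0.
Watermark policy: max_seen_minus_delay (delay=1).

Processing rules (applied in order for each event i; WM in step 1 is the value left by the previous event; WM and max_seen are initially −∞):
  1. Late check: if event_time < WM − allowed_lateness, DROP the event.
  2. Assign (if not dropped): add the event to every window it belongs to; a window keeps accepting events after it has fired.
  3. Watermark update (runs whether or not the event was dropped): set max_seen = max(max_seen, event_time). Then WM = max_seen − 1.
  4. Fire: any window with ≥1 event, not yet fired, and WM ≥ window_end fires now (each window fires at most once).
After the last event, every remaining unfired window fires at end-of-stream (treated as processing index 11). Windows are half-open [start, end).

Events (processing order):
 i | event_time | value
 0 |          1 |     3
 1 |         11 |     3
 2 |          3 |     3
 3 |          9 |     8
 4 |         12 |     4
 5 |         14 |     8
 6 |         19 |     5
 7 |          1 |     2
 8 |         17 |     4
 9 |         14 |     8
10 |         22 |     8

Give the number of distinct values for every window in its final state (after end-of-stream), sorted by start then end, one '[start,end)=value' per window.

[0,8)=1 [8,16)=3 [16,24)=2

i=0 t=1 v=3: → [0,8); WM=0
i=1 t=11 v=3: → [8,16); WM=10; [0,8) fires=1
i=2 t=3 v=3: DROP (t<10-0); WM=10
i=3 t=9 v=8: DROP (t<10-0); WM=10
i=4 t=12 v=4: → [8,16); WM=11
i=5 t=14 v=8: → [8,16); WM=13
i=6 t=19 v=5: → [16,24); WM=18; [8,16) fires=3
i=7 t=1 v=2: DROP (t<18-0); WM=18
i=8 t=17 v=4: DROP (t<18-0); WM=18
i=9 t=14 v=8: DROP (t<18-0); WM=18
i=10 t=22 v=8: → [16,24); WM=21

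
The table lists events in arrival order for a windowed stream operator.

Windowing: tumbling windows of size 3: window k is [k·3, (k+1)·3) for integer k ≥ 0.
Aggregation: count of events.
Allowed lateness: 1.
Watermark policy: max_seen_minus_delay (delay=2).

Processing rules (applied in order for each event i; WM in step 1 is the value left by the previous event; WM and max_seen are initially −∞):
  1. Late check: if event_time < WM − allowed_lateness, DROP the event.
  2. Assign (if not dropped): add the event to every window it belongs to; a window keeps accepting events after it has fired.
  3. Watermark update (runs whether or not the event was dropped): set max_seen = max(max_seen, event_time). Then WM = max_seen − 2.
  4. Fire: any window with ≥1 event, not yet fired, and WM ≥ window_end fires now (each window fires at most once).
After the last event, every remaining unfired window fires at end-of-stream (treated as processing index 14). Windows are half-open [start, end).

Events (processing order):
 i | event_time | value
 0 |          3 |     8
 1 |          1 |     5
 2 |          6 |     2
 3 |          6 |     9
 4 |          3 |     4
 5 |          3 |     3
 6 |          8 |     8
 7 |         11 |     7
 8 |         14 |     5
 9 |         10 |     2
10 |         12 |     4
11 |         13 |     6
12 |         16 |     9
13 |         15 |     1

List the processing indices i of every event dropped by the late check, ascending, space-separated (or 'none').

9

i=0 t=3 v=8: → [3,6); WM=1
i=1 t=1 v=5: → [0,3); WM=1
i=2 t=6 v=2: → [6,9); WM=4; [0,3) fires=1
i=3 t=6 v=9: → [6,9); WM=4
i=4 t=3 v=4: → [3,6); WM=4
i=5 t=3 v=3: → [3,6); WM=4
i=6 t=8 v=8: → [6,9); WM=6; [3,6) fires=3
i=7 t=11 v=7: → [9,12); WM=9; [6,9) fires=3
i=8 t=14 v=5: → [12,15); WM=12; [9,12) fires=1
i=9 t=10 v=2: DROP (t<12-1); WM=12
i=10 t=12 v=4: → [12,15); WM=12
i=11 t=13 v=6: → [12,15); WM=12
i=12 t=16 v=9: → [15,18); WM=14
i=13 t=15 v=1: → [15,18); WM=14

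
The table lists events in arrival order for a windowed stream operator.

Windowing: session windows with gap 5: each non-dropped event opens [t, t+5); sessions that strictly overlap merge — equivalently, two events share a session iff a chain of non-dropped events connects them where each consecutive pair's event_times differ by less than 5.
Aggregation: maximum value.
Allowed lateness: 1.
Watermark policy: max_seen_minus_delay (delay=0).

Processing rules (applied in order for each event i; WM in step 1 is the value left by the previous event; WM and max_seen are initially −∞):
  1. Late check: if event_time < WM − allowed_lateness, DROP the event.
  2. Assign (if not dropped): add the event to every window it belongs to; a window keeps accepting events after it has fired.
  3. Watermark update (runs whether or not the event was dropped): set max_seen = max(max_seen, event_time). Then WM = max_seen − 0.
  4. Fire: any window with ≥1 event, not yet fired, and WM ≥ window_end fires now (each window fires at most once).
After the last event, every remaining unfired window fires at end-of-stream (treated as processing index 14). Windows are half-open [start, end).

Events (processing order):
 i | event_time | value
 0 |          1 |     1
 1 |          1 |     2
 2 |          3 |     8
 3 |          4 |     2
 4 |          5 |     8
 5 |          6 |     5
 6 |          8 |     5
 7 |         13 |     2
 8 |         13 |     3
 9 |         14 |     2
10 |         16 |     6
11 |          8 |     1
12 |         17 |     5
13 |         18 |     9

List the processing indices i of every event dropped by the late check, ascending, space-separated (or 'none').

11

i=0 t=1 v=1: → [1,6); WM=1
i=1 t=1 v=2: → [1,6); WM=1
i=2 t=3 v=8: → [1,8); WM=3
i=3 t=4 v=2: → [1,9); WM=4
i=4 t=5 v=8: → [1,10); WM=5
i=5 t=6 v=5: → [1,11); WM=6
i=6 t=8 v=5: → [1,13); WM=8
i=7 t=13 v=2: → [13,18); WM=13
i=8 t=13 v=3: → [13,18); WM=13
i=9 t=14 v=2: → [13,19); WM=14
i=10 t=16 v=6: → [13,21); WM=16
i=11 t=8 v=1: DROP (t<16-1); WM=16
i=12 t=17 v=5: → [13,22); WM=17
i=13 t=18 v=9: → [13,23); WM=18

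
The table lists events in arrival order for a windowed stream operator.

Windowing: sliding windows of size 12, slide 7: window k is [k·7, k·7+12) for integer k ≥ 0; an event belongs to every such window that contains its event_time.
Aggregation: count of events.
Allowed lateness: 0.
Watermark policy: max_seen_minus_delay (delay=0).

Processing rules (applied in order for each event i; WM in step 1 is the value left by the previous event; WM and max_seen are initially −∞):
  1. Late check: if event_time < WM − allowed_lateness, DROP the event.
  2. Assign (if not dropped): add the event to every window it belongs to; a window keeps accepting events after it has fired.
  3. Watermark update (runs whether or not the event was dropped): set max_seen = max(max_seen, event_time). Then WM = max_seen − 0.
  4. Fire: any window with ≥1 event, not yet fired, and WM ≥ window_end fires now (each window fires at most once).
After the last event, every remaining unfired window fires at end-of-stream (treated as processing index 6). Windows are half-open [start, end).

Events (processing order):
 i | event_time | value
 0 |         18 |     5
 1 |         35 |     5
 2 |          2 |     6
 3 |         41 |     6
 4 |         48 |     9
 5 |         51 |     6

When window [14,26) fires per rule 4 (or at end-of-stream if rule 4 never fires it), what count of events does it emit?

i=0 t=18 v=5: → [14,26),[7,19); WM=18
i=1 t=35 v=5: → [35,47),[28,40); WM=35; [7,19) fires=1 [14,26) fires=1
i=2 t=2 v=6: DROP (t<35-0); WM=35
i=3 t=41 v=6: → [35,47); WM=41; [28,40) fires=1
i=4 t=48 v=9: → [42,54); WM=48; [35,47) fires=2
i=5 t=51 v=6: → [49,61),[42,54); WM=51

1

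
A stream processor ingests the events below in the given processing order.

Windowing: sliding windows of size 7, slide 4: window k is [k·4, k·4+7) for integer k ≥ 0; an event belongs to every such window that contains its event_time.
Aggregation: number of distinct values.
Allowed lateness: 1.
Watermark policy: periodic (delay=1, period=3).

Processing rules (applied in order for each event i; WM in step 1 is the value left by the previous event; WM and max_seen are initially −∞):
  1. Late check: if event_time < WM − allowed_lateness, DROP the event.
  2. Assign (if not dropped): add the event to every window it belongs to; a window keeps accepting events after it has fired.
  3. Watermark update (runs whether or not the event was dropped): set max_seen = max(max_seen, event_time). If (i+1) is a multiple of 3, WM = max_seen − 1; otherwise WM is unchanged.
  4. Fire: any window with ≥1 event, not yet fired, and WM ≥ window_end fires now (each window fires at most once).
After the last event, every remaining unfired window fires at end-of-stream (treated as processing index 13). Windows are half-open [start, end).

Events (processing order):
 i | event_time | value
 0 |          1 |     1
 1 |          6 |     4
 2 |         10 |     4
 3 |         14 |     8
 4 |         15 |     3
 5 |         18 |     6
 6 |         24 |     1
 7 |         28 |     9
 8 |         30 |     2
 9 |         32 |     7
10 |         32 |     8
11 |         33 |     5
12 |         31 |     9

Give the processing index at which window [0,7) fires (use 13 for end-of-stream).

i=0 t=1 v=1: → [0,7); WM=−∞
i=1 t=6 v=4: → [4,11),[0,7); WM=−∞
i=2 t=10 v=4: → [8,15),[4,11); WM=9; [0,7) fires=2
i=3 t=14 v=8: → [12,19),[8,15); WM=9
i=4 t=15 v=3: → [12,19); WM=9
i=5 t=18 v=6: → [16,23),[12,19); WM=17; [4,11) fires=1 [8,15) fires=2
i=6 t=24 v=1: → [24,31),[20,27); WM=17
i=7 t=28 v=9: → [28,35),[24,31); WM=17
i=8 t=30 v=2: → [28,35),[24,31); WM=29; [12,19) fires=3 [16,23) fires=1 [20,27) fires=1
i=9 t=32 v=7: → [32,39),[28,35); WM=29
i=10 t=32 v=8: → [32,39),[28,35); WM=29
i=11 t=33 v=5: → [32,39),[28,35); WM=32; [24,31) fires=3
i=12 t=31 v=9: → [28,35); WM=32

2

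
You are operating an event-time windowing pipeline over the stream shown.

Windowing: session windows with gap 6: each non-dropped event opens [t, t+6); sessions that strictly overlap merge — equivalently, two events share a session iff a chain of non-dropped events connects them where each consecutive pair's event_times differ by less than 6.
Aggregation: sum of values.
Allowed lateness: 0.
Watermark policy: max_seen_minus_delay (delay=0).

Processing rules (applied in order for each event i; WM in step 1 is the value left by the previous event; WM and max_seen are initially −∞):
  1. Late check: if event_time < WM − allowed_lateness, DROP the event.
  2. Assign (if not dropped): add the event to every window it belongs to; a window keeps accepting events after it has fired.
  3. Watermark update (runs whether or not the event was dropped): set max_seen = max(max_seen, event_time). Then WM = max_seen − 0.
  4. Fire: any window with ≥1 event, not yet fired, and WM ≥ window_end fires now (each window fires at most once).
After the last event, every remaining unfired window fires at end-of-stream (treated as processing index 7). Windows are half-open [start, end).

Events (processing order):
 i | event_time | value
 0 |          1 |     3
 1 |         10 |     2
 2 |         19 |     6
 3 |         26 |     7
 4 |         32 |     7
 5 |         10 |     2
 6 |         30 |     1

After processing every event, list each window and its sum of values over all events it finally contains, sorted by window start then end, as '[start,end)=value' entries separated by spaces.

[1,7)=3 [10,16)=2 [19,25)=6 [26,32)=7 [32,38)=7

i=0 t=1 v=3: → [1,7); WM=1
i=1 t=10 v=2: → [10,16); WM=10
i=2 t=19 v=6: → [19,25); WM=19
i=3 t=26 v=7: → [26,32); WM=26
i=4 t=32 v=7: → [32,38); WM=32
i=5 t=10 v=2: DROP (t<32-0); WM=32
i=6 t=30 v=1: DROP (t<32-0); WM=32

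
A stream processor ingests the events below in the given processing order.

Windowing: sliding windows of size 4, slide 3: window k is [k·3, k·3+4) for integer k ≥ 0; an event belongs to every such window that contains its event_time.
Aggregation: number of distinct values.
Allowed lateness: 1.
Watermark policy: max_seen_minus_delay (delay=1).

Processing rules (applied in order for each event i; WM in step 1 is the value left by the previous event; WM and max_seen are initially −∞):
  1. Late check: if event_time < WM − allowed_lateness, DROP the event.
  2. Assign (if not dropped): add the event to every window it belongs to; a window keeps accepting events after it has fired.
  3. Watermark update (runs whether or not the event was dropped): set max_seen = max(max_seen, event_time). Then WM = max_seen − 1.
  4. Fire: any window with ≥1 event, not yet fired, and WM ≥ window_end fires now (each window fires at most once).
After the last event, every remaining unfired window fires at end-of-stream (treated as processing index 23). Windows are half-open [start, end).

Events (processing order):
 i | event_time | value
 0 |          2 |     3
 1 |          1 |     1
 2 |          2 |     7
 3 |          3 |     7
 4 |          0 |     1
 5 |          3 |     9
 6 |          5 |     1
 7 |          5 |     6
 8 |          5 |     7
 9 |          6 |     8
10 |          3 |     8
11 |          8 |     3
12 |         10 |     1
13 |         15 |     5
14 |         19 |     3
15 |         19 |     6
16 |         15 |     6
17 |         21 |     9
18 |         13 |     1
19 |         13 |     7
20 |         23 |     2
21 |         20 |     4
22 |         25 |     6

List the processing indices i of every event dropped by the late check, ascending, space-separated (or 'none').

4 10 16 18 19 21

i=0 t=2 v=3: → [0,4); WM=1
i=1 t=1 v=1: → [0,4); WM=1
i=2 t=2 v=7: → [0,4); WM=1
i=3 t=3 v=7: → [3,7),[0,4); WM=2
i=4 t=0 v=1: DROP (t<2-1); WM=2
i=5 t=3 v=9: → [3,7),[0,4); WM=2
i=6 t=5 v=1: → [3,7); WM=4; [0,4) fires=4
i=7 t=5 v=6: → [3,7); WM=4
i=8 t=5 v=7: → [3,7); WM=4
i=9 t=6 v=8: → [6,10),[3,7); WM=5
i=10 t=3 v=8: DROP (t<5-1); WM=5
i=11 t=8 v=3: → [6,10); WM=7; [3,7) fires=5
i=12 t=10 v=1: → [9,13); WM=9
i=13 t=15 v=5: → [15,19),[12,16); WM=14; [6,10) fires=2 [9,13) fires=1
i=14 t=19 v=3: → [18,22); WM=18; [12,16) fires=1
i=15 t=19 v=6: → [18,22); WM=18
i=16 t=15 v=6: DROP (t<18-1); WM=18
i=17 t=21 v=9: → [21,25),[18,22); WM=20; [15,19) fires=1
i=18 t=13 v=1: DROP (t<20-1); WM=20
i=19 t=13 v=7: DROP (t<20-1); WM=20
i=20 t=23 v=2: → [21,25); WM=22; [18,22) fires=3
i=21 t=20 v=4: DROP (t<22-1); WM=22
i=22 t=25 v=6: → [24,28); WM=24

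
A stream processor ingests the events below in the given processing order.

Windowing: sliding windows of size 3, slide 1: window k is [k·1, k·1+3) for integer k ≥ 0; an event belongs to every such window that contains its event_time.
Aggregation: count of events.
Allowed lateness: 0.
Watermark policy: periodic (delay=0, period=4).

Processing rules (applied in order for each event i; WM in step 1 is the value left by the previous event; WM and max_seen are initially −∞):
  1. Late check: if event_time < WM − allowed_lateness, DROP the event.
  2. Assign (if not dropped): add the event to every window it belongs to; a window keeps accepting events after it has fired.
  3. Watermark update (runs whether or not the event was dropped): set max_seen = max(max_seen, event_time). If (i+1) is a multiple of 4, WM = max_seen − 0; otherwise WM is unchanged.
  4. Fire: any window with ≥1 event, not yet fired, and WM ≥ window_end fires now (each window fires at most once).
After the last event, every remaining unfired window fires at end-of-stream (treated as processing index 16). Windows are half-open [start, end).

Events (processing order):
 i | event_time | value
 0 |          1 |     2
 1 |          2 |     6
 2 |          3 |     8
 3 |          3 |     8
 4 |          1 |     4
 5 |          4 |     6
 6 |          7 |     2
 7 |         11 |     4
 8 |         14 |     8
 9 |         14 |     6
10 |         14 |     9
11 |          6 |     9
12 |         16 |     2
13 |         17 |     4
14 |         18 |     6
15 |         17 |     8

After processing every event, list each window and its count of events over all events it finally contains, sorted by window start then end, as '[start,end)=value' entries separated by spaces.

i=0 t=1 v=2: → [1,4),[0,3); WM=−∞
i=1 t=2 v=6: → [2,5),[1,4),[0,3); WM=−∞
i=2 t=3 v=8: → [3,6),[2,5),[1,4); WM=−∞
i=3 t=3 v=8: → [3,6),[2,5),[1,4); WM=3; [0,3) fires=2
i=4 t=1 v=4: DROP (t<3-0); WM=3
i=5 t=4 v=6: → [4,7),[3,6),[2,5); WM=3
i=6 t=7 v=2: → [7,10),[6,9),[5,8); WM=3
i=7 t=11 v=4: → [11,14),[10,13),[9,12); WM=11; [1,4) fires=4 [2,5) fires=4 [3,6) fires=3 [4,7) fires=1 [5,8) fires=1 [6,9) fires=1 [7,10) fires=1
i=8 t=14 v=8: → [14,17),[13,16),[12,15); WM=11
i=9 t=14 v=6: → [14,17),[13,16),[12,15); WM=11
i=10 t=14 v=9: → [14,17),[13,16),[12,15); WM=11
i=11 t=6 v=9: DROP (t<11-0); WM=14; [9,12) fires=1 [10,13) fires=1 [11,14) fires=1
i=12 t=16 v=2: → [16,19),[15,18),[14,17); WM=14
i=13 t=17 v=4: → [17,20),[16,19),[15,18); WM=14
i=14 t=18 v=6: → [18,21),[17,20),[16,19); WM=14
i=15 t=17 v=8: → [17,20),[16,19),[15,18); WM=18; [12,15) fires=3 [13,16) fires=3 [14,17) fires=4 [15,18) fires=3

[0,3)=2 [1,4)=4 [2,5)=4 [3,6)=3 [4,7)=1 [5,8)=1 [6,9)=1 [7,10)=1 [9,12)=1 [10,13)=1 [11,14)=1 [12,15)=3 [13,16)=3 [14,17)=4 [15,18)=3 [16,19)=4 [17,20)=3 [18,21)=1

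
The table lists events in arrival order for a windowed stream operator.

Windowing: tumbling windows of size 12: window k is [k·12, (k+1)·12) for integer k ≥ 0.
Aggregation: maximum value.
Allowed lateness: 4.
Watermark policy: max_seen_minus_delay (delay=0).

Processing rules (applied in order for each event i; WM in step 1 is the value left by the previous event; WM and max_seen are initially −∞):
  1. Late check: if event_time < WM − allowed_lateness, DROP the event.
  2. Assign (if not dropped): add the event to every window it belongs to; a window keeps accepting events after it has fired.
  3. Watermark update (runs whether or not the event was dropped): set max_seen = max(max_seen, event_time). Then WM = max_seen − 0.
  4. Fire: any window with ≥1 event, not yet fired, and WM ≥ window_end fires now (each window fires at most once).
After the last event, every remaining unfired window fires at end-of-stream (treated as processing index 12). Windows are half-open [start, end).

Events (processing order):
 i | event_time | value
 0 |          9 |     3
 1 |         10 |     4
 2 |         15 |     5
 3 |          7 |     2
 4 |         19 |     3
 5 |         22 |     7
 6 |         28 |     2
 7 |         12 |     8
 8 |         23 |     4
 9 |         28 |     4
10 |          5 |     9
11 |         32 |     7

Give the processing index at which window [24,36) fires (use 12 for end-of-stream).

12

i=0 t=9 v=3: → [0,12); WM=9
i=1 t=10 v=4: → [0,12); WM=10
i=2 t=15 v=5: → [12,24); WM=15; [0,12) fires=4
i=3 t=7 v=2: DROP (t<15-4); WM=15
i=4 t=19 v=3: → [12,24); WM=19
i=5 t=22 v=7: → [12,24); WM=22
i=6 t=28 v=2: → [24,36); WM=28; [12,24) fires=7
i=7 t=12 v=8: DROP (t<28-4); WM=28
i=8 t=23 v=4: DROP (t<28-4); WM=28
i=9 t=28 v=4: → [24,36); WM=28
i=10 t=5 v=9: DROP (t<28-4); WM=28
i=11 t=32 v=7: → [24,36); WM=32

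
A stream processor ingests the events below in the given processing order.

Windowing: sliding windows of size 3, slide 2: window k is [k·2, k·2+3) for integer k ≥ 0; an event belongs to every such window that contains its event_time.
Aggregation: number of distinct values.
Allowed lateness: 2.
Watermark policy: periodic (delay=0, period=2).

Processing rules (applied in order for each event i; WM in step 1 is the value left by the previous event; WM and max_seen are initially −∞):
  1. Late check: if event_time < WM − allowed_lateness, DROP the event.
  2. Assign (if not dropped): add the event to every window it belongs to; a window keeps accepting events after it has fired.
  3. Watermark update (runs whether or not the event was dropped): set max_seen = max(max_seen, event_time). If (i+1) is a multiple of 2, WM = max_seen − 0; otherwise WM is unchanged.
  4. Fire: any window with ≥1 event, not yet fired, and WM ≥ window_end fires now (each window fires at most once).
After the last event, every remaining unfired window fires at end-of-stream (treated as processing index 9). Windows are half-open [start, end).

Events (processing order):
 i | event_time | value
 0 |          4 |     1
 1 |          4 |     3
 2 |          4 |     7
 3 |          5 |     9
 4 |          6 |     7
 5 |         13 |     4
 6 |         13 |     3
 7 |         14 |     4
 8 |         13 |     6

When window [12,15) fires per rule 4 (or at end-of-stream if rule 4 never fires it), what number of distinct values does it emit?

i=0 t=4 v=1: → [4,7),[2,5); WM=−∞
i=1 t=4 v=3: → [4,7),[2,5); WM=4
i=2 t=4 v=7: → [4,7),[2,5); WM=4
i=3 t=5 v=9: → [4,7); WM=5; [2,5) fires=3
i=4 t=6 v=7: → [6,9),[4,7); WM=5
i=5 t=13 v=4: → [12,15); WM=13; [4,7) fires=4 [6,9) fires=1
i=6 t=13 v=3: → [12,15); WM=13
i=7 t=14 v=4: → [14,17),[12,15); WM=14
i=8 t=13 v=6: → [12,15); WM=14

3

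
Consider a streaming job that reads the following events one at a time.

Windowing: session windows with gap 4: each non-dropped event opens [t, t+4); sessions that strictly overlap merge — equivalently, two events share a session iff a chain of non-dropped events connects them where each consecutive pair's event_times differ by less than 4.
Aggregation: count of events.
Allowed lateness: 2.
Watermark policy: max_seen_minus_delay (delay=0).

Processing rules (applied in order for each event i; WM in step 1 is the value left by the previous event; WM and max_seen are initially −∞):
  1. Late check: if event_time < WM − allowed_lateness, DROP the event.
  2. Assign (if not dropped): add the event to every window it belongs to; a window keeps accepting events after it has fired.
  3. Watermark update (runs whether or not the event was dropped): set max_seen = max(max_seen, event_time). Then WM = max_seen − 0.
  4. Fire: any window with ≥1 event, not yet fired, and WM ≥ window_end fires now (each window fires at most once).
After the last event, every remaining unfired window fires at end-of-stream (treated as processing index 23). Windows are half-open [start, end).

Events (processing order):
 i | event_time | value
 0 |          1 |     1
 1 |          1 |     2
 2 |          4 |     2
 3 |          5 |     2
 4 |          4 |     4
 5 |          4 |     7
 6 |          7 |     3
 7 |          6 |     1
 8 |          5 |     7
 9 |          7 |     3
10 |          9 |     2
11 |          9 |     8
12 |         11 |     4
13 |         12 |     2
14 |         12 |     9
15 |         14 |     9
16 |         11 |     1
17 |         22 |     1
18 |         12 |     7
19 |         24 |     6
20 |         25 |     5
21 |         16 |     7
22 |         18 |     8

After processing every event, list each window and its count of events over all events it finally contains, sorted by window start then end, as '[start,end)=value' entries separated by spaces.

[1,18)=16 [22,29)=3

i=0 t=1 v=1: → [1,5); WM=1
i=1 t=1 v=2: → [1,5); WM=1
i=2 t=4 v=2: → [1,8); WM=4
i=3 t=5 v=2: → [1,9); WM=5
i=4 t=4 v=4: → [1,9); WM=5
i=5 t=4 v=7: → [1,9); WM=5
i=6 t=7 v=3: → [1,11); WM=7
i=7 t=6 v=1: → [1,11); WM=7
i=8 t=5 v=7: → [1,11); WM=7
i=9 t=7 v=3: → [1,11); WM=7
i=10 t=9 v=2: → [1,13); WM=9
i=11 t=9 v=8: → [1,13); WM=9
i=12 t=11 v=4: → [1,15); WM=11
i=13 t=12 v=2: → [1,16); WM=12
i=14 t=12 v=9: → [1,16); WM=12
i=15 t=14 v=9: → [1,18); WM=14
i=16 t=11 v=1: DROP (t<14-2); WM=14
i=17 t=22 v=1: → [22,26); WM=22
i=18 t=12 v=7: DROP (t<22-2); WM=22
i=19 t=24 v=6: → [22,28); WM=24
i=20 t=25 v=5: → [22,29); WM=25
i=21 t=16 v=7: DROP (t<25-2); WM=25
i=22 t=18 v=8: DROP (t<25-2); WM=25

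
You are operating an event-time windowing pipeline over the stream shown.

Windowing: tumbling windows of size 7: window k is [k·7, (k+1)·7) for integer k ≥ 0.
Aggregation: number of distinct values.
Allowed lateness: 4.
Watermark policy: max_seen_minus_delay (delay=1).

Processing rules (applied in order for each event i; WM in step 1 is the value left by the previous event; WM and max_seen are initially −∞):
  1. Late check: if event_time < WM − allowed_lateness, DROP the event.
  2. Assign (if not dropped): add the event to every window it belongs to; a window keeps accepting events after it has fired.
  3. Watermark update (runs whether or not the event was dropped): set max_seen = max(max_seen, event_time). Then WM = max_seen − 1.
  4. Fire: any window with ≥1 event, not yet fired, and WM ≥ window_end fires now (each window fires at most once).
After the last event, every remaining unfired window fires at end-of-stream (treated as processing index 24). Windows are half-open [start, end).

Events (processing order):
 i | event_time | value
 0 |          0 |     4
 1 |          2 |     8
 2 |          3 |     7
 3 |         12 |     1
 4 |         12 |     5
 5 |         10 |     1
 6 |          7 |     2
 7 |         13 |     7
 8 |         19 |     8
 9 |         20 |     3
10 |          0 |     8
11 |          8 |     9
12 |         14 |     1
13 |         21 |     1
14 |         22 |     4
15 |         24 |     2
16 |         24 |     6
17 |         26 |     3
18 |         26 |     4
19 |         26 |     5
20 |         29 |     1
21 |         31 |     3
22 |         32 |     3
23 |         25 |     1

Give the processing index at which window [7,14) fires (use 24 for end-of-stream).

8

i=0 t=0 v=4: → [0,7); WM=-1
i=1 t=2 v=8: → [0,7); WM=1
i=2 t=3 v=7: → [0,7); WM=2
i=3 t=12 v=1: → [7,14); WM=11; [0,7) fires=3
i=4 t=12 v=5: → [7,14); WM=11
i=5 t=10 v=1: → [7,14); WM=11
i=6 t=7 v=2: → [7,14); WM=11
i=7 t=13 v=7: → [7,14); WM=12
i=8 t=19 v=8: → [14,21); WM=18; [7,14) fires=4
i=9 t=20 v=3: → [14,21); WM=19
i=10 t=0 v=8: DROP (t<19-4); WM=19
i=11 t=8 v=9: DROP (t<19-4); WM=19
i=12 t=14 v=1: DROP (t<19-4); WM=19
i=13 t=21 v=1: → [21,28); WM=20
i=14 t=22 v=4: → [21,28); WM=21; [14,21) fires=2
i=15 t=24 v=2: → [21,28); WM=23
i=16 t=24 v=6: → [21,28); WM=23
i=17 t=26 v=3: → [21,28); WM=25
i=18 t=26 v=4: → [21,28); WM=25
i=19 t=26 v=5: → [21,28); WM=25
i=20 t=29 v=1: → [28,35); WM=28; [21,28) fires=6
i=21 t=31 v=3: → [28,35); WM=30
i=22 t=32 v=3: → [28,35); WM=31
i=23 t=25 v=1: DROP (t<31-4); WM=31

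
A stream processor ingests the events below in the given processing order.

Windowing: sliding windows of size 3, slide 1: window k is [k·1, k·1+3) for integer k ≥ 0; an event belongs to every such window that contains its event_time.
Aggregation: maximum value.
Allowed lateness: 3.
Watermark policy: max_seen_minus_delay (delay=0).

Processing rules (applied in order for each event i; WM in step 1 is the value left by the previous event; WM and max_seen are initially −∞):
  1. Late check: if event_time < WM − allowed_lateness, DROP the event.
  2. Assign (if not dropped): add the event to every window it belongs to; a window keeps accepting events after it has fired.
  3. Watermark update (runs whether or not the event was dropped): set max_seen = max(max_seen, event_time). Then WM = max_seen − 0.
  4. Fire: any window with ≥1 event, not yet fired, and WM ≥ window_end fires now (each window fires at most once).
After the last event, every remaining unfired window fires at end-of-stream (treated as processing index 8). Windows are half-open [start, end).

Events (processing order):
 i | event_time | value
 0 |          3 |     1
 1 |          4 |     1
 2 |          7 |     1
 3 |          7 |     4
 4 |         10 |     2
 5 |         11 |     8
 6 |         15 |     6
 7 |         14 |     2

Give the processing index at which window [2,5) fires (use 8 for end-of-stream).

i=0 t=3 v=1: → [3,6),[2,5),[1,4); WM=3
i=1 t=4 v=1: → [4,7),[3,6),[2,5); WM=4; [1,4) fires=1
i=2 t=7 v=1: → [7,10),[6,9),[5,8); WM=7; [2,5) fires=1 [3,6) fires=1 [4,7) fires=1
i=3 t=7 v=4: → [7,10),[6,9),[5,8); WM=7
i=4 t=10 v=2: → [10,13),[9,12),[8,11); WM=10; [5,8) fires=4 [6,9) fires=4 [7,10) fires=4
i=5 t=11 v=8: → [11,14),[10,13),[9,12); WM=11; [8,11) fires=2
i=6 t=15 v=6: → [15,18),[14,17),[13,16); WM=15; [9,12) fires=8 [10,13) fires=8 [11,14) fires=8
i=7 t=14 v=2: → [14,17),[13,16),[12,15); WM=15; [12,15) fires=2

2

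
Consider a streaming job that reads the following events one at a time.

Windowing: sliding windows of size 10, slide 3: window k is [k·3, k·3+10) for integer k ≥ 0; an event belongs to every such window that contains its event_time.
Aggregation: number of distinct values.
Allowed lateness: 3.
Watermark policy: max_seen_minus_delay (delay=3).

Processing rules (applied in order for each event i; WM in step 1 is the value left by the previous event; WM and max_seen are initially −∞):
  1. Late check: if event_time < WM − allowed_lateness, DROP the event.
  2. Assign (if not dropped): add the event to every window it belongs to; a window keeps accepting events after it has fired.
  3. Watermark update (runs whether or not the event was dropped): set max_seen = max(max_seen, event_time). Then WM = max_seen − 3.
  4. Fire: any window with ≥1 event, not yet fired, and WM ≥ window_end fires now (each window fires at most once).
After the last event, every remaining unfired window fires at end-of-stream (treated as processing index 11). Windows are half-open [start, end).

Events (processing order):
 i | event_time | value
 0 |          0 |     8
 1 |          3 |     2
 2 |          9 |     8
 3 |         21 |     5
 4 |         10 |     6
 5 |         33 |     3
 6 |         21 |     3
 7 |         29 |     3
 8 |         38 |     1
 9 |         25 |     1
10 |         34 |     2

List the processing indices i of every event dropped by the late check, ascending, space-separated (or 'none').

4 6 9

i=0 t=0 v=8: → [0,10); WM=-3
i=1 t=3 v=2: → [3,13),[0,10); WM=0
i=2 t=9 v=8: → [9,19),[6,16),[3,13),[0,10); WM=6
i=3 t=21 v=5: → [21,31),[18,28),[15,25),[12,22); WM=18; [0,10) fires=2 [3,13) fires=2 [6,16) fires=1
i=4 t=10 v=6: DROP (t<18-3); WM=18
i=5 t=33 v=3: → [33,43),[30,40),[27,37),[24,34); WM=30; [9,19) fires=1 [12,22) fires=1 [15,25) fires=1 [18,28) fires=1
i=6 t=21 v=3: DROP (t<30-3); WM=30
i=7 t=29 v=3: → [27,37),[24,34),[21,31); WM=30
i=8 t=38 v=1: → [36,46),[33,43),[30,40); WM=35; [21,31) fires=2 [24,34) fires=1
i=9 t=25 v=1: DROP (t<35-3); WM=35
i=10 t=34 v=2: → [33,43),[30,40),[27,37); WM=35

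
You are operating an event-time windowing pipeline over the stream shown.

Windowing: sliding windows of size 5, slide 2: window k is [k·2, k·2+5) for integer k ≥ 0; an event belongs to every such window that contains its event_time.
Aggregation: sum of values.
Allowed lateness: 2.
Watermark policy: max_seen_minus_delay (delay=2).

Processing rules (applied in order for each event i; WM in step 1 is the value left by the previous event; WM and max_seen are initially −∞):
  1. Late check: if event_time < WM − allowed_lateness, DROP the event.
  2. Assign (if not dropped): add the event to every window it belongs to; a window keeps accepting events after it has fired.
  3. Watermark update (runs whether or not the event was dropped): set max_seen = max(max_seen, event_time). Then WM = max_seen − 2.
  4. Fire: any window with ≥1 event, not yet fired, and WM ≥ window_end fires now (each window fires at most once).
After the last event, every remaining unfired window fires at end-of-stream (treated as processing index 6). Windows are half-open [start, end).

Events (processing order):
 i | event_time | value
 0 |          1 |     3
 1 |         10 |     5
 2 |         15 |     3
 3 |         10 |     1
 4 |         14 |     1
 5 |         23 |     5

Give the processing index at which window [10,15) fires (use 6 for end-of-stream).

i=0 t=1 v=3: → [0,5); WM=-1
i=1 t=10 v=5: → [10,15),[8,13),[6,11); WM=8; [0,5) fires=3
i=2 t=15 v=3: → [14,19),[12,17); WM=13; [6,11) fires=5 [8,13) fires=5
i=3 t=10 v=1: DROP (t<13-2); WM=13
i=4 t=14 v=1: → [14,19),[12,17),[10,15); WM=13
i=5 t=23 v=5: → [22,27),[20,25); WM=21; [10,15) fires=6 [12,17) fires=4 [14,19) fires=4

5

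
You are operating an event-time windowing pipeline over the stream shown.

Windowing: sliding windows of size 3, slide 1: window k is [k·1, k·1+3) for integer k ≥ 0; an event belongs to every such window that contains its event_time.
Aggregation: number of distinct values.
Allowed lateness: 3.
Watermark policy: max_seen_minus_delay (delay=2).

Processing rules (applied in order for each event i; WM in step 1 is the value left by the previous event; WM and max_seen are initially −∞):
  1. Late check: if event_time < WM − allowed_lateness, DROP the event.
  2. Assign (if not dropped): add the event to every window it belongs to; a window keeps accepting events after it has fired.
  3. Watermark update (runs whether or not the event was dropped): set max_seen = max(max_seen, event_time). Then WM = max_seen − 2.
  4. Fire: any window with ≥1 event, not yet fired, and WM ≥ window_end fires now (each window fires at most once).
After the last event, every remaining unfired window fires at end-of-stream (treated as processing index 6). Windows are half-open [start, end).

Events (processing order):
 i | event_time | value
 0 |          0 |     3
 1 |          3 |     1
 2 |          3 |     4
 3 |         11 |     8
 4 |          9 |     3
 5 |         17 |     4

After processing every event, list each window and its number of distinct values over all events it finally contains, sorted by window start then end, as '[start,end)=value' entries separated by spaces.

i=0 t=0 v=3: → [0,3); WM=-2
i=1 t=3 v=1: → [3,6),[2,5),[1,4); WM=1
i=2 t=3 v=4: → [3,6),[2,5),[1,4); WM=1
i=3 t=11 v=8: → [11,14),[10,13),[9,12); WM=9; [0,3) fires=1 [1,4) fires=2 [2,5) fires=2 [3,6) fires=2
i=4 t=9 v=3: → [9,12),[8,11),[7,10); WM=9
i=5 t=17 v=4: → [17,20),[16,19),[15,18); WM=15; [7,10) fires=1 [8,11) fires=1 [9,12) fires=2 [10,13) fires=1 [11,14) fires=1

[0,3)=1 [1,4)=2 [2,5)=2 [3,6)=2 [7,10)=1 [8,11)=1 [9,12)=2 [10,13)=1 [11,14)=1 [15,18)=1 [16,19)=1 [17,20)=1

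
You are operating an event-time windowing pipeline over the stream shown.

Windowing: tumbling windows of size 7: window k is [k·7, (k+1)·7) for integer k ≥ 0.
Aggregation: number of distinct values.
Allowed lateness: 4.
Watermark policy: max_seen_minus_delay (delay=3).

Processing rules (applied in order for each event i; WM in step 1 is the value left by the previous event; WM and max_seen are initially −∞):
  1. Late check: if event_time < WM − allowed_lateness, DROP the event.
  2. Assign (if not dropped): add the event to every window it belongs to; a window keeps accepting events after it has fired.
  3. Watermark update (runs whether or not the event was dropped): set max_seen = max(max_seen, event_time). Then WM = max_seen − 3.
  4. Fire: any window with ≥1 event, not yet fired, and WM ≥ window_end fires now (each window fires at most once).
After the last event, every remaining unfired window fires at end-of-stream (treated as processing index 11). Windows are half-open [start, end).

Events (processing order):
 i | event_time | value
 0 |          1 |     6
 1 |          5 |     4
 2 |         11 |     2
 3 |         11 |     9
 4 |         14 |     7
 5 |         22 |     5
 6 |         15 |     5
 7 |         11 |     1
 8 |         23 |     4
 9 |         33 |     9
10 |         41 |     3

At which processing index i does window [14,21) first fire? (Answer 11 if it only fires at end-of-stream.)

i=0 t=1 v=6: → [0,7); WM=-2
i=1 t=5 v=4: → [0,7); WM=2
i=2 t=11 v=2: → [7,14); WM=8; [0,7) fires=2
i=3 t=11 v=9: → [7,14); WM=8
i=4 t=14 v=7: → [14,21); WM=11
i=5 t=22 v=5: → [21,28); WM=19; [7,14) fires=2
i=6 t=15 v=5: → [14,21); WM=19
i=7 t=11 v=1: DROP (t<19-4); WM=19
i=8 t=23 v=4: → [21,28); WM=20
i=9 t=33 v=9: → [28,35); WM=30; [14,21) fires=2 [21,28) fires=2
i=10 t=41 v=3: → [35,42); WM=38; [28,35) fires=1

9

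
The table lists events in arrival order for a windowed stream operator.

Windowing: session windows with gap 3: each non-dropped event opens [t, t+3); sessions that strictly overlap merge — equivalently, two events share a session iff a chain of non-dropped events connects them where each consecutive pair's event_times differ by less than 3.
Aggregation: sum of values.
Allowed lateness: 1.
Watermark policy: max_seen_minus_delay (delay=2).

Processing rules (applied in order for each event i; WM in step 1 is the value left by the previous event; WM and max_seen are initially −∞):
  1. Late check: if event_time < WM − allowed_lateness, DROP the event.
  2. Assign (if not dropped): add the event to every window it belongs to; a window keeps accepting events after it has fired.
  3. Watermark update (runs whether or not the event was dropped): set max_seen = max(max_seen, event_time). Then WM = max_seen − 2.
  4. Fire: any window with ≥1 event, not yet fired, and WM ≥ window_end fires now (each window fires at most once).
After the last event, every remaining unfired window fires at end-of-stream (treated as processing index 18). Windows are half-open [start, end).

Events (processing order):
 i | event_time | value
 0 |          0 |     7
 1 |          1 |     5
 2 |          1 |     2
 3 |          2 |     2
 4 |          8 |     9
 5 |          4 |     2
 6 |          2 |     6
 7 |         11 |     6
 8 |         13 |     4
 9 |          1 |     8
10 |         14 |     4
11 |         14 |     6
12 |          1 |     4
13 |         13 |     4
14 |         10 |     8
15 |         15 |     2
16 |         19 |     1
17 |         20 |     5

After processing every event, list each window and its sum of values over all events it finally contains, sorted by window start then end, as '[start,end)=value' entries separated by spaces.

i=0 t=0 v=7: → [0,3); WM=-2
i=1 t=1 v=5: → [0,4); WM=-1
i=2 t=1 v=2: → [0,4); WM=-1
i=3 t=2 v=2: → [0,5); WM=0
i=4 t=8 v=9: → [8,11); WM=6
i=5 t=4 v=2: DROP (t<6-1); WM=6
i=6 t=2 v=6: DROP (t<6-1); WM=6
i=7 t=11 v=6: → [11,14); WM=9
i=8 t=13 v=4: → [11,16); WM=11
i=9 t=1 v=8: DROP (t<11-1); WM=11
i=10 t=14 v=4: → [11,17); WM=12
i=11 t=14 v=6: → [11,17); WM=12
i=12 t=1 v=4: DROP (t<12-1); WM=12
i=13 t=13 v=4: → [11,17); WM=12
i=14 t=10 v=8: DROP (t<12-1); WM=12
i=15 t=15 v=2: → [11,18); WM=13
i=16 t=19 v=1: → [19,22); WM=17
i=17 t=20 v=5: → [19,23); WM=18

[0,5)=16 [8,11)=9 [11,18)=26 [19,23)=6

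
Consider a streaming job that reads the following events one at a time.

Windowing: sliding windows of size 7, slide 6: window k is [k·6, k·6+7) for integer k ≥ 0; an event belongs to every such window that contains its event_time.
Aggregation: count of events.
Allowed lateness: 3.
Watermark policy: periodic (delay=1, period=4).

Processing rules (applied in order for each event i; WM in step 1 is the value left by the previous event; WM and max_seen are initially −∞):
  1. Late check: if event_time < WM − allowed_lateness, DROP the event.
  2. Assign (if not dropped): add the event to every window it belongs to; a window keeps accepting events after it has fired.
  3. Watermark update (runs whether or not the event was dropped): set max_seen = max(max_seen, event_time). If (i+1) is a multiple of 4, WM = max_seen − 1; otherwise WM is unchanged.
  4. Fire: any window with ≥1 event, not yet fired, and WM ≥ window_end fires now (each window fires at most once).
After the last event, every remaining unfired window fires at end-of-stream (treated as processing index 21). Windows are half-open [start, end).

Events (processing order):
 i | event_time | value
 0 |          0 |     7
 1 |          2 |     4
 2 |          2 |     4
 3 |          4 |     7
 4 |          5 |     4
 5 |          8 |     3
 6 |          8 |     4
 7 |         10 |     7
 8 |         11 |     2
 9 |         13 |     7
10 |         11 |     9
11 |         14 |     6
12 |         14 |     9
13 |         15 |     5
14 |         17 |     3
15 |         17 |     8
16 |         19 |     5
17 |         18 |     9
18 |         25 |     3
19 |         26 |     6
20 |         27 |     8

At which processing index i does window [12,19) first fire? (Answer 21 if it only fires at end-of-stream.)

19

i=0 t=0 v=7: → [0,7); WM=−∞
i=1 t=2 v=4: → [0,7); WM=−∞
i=2 t=2 v=4: → [0,7); WM=−∞
i=3 t=4 v=7: → [0,7); WM=3
i=4 t=5 v=4: → [0,7); WM=3
i=5 t=8 v=3: → [6,13); WM=3
i=6 t=8 v=4: → [6,13); WM=3
i=7 t=10 v=7: → [6,13); WM=9; [0,7) fires=5
i=8 t=11 v=2: → [6,13); WM=9
i=9 t=13 v=7: → [12,19); WM=9
i=10 t=11 v=9: → [6,13); WM=9
i=11 t=14 v=6: → [12,19); WM=13; [6,13) fires=5
i=12 t=14 v=9: → [12,19); WM=13
i=13 t=15 v=5: → [12,19); WM=13
i=14 t=17 v=3: → [12,19); WM=13
i=15 t=17 v=8: → [12,19); WM=16
i=16 t=19 v=5: → [18,25); WM=16
i=17 t=18 v=9: → [18,25),[12,19); WM=16
i=18 t=25 v=3: → [24,31); WM=16
i=19 t=26 v=6: → [24,31); WM=25; [12,19) fires=7 [18,25) fires=2
i=20 t=27 v=8: → [24,31); WM=25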